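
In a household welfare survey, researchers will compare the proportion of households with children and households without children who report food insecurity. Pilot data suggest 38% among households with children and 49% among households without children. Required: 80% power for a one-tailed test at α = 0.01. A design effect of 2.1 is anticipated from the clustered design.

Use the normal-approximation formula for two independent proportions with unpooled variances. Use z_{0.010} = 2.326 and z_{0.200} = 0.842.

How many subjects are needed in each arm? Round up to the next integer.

n = 846 per group

n = (z_α + z_β)² · [p₁(1−p₁) + p₂(1−p₂)] / (p₁ − p₂)²
  = (2.326 + 0.842)² · (0.38·0.62 + 0.49·0.51) / (-0.11)²
  = (3.168)² · (0.2356 + 0.2499) / 0.0121
  = 10.0362 · 0.4855 / 0.0121
  = 402.69
Design effect: 2.1 × 402.69 = 845.66.
Round up → n = 846 per group.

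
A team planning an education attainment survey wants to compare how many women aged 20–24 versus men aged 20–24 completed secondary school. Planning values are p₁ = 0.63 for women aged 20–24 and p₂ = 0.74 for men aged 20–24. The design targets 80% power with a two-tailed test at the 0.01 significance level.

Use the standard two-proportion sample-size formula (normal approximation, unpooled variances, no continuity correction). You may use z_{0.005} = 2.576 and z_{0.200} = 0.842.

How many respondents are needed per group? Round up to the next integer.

n = 411 per group

n = (z_{α/2} + z_β)² · [p₁(1−p₁) + p₂(1−p₂)] / (p₁ − p₂)²
  = (2.576 + 0.842)² · (0.63·0.37 + 0.74·0.26) / (-0.11)²
  = (3.418)² · (0.2331 + 0.1924) / 0.0121
  = 11.6827 · 0.4255 / 0.0121
  = 410.83
Round up → n = 411 per group.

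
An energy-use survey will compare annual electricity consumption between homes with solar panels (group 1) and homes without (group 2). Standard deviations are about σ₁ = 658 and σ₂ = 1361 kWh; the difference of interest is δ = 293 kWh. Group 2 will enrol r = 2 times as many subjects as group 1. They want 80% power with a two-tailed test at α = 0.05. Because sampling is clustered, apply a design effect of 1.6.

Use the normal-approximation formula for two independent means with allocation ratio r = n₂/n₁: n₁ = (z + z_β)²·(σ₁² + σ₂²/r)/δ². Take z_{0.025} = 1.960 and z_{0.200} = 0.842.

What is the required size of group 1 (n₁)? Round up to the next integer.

n₁ = 199

n₁ = (z_{α/2} + z_β)² · (σ₁² + σ₂²/r) / δ²
   = (1.960 + 0.842)² · (658² + 1361²/2) / 293²
   = 7.8512 · (432964 + 926160.5) / 85849
   = 7.8512 · 1359124.5 / 85849
   = 124.30
Design effect: 1.6 × 124.30 = 198.88.
Round up → n₁ = 199; n₂ = r·n₁ = 2 × 199 = 398.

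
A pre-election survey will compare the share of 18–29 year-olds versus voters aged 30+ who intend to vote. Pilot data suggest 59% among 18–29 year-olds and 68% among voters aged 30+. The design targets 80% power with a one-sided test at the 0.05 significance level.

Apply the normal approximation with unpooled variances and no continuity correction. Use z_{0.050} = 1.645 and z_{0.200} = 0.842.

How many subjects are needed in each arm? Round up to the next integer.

n = 351 per group

n = (z_α + z_β)² · [p₁(1−p₁) + p₂(1−p₂)] / (p₁ − p₂)²
  = (1.645 + 0.842)² · (0.59·0.41 + 0.68·0.32) / (-0.09)²
  = (2.487)² · (0.2419 + 0.2176) / 0.0081
  = 6.1852 · 0.4595 / 0.0081
  = 350.87
Round up → n = 351 per group.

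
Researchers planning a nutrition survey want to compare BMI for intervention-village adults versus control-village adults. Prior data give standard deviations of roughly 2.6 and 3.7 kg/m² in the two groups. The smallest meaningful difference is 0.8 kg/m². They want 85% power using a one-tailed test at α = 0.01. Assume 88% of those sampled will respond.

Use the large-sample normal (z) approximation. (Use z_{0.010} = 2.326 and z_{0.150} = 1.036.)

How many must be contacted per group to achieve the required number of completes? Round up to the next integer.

n = (z_α + z_β)² · (σ₁² + σ₂²) / δ²
  = (2.326 + 1.036)² · (2.6² + 3.7² = 20.45) / 0.8²
  = 11.3030 · 20.45 / 0.64
  = 361.17
Adjust for 88% response: 361.17 / 0.88 = 410.42.
Round up → n = 411 per group.

n = 411 per group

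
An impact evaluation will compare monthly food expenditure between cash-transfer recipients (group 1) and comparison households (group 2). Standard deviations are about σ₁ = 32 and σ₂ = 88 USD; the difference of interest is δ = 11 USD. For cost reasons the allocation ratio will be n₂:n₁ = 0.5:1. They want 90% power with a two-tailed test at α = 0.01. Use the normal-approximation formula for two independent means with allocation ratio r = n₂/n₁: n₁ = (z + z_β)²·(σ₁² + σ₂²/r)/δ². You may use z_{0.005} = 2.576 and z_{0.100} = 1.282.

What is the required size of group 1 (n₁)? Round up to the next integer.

n₁ = 2032

n₁ = (z_{α/2} + z_β)² · (σ₁² + σ₂²/r) / δ²
   = (2.576 + 1.282)² · (32² + 88²/0.5) / 11²
   = 14.8842 · (1024 + 15488) / 121
   = 14.8842 · 16512 / 121
   = 2031.13
Round up → n₁ = 2032; n₂ = r·n₁ = 0.5 × 2032 = 1016.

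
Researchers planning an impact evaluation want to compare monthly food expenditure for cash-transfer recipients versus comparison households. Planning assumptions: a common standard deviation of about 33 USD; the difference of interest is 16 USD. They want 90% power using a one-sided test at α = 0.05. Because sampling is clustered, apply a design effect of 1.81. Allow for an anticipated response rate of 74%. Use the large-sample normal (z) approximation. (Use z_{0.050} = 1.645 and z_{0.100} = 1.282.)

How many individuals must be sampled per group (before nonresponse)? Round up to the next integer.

n = 179 per group

n = (z_α + z_β)² · (σ₁² + σ₂²) / δ²
  = (1.645 + 1.282)² · (2·33² = 2178) / 16²
  = 8.5673 · 2178 / 256
  = 72.89
Design effect: 1.81 × 72.89 = 131.93.
Adjust for 74% response: 131.93 / 0.74 = 178.28.
Round up → n = 179 per group.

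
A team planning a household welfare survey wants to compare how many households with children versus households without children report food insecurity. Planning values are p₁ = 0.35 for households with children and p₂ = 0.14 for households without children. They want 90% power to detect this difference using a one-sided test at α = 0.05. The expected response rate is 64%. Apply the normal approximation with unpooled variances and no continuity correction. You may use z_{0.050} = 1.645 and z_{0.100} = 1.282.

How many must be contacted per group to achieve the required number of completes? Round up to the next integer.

n = 106 per group

n = (z_α + z_β)² · [p₁(1−p₁) + p₂(1−p₂)] / (p₁ − p₂)²
  = (1.645 + 1.282)² · (0.35·0.65 + 0.14·0.86) / (0.21)²
  = (2.927)² · (0.2275 + 0.1204) / 0.0441
  = 8.5673 · 0.3479 / 0.0441
  = 67.59
Adjust for 64% response: 67.59 / 0.64 = 105.60.
Round up → n = 106 per group.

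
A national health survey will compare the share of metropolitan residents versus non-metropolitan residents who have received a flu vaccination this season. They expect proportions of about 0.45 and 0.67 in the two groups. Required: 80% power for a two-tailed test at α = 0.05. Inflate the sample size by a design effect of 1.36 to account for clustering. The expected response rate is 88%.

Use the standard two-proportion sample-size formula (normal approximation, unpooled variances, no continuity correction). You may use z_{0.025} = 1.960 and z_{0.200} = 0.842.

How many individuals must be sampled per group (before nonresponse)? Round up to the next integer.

n = 118 per group

n = (z_{α/2} + z_β)² · [p₁(1−p₁) + p₂(1−p₂)] / (p₁ − p₂)²
  = (1.960 + 0.842)² · (0.45·0.55 + 0.67·0.33) / (-0.22)²
  = (2.802)² · (0.2475 + 0.2211) / 0.0484
  = 7.8512 · 0.4686 / 0.0484
  = 76.01
Design effect: 1.36 × 76.01 = 103.38.
Adjust for 88% response: 103.38 / 0.88 = 117.48.
Round up → n = 118 per group.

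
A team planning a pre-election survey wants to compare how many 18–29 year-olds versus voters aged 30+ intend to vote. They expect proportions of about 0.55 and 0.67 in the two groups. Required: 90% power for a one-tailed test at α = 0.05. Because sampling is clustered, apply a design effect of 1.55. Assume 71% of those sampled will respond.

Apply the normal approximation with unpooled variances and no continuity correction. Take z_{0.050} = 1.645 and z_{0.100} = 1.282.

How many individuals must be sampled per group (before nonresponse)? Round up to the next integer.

n = (z_α + z_β)² · [p₁(1−p₁) + p₂(1−p₂)] / (p₁ − p₂)²
  = (1.645 + 1.282)² · (0.55·0.45 + 0.67·0.33) / (-0.12)²
  = (2.927)² · (0.2475 + 0.2211) / 0.0144
  = 8.5673 · 0.4686 / 0.0144
  = 278.80
Design effect: 1.55 × 278.80 = 432.13.
Adjust for 71% response: 432.13 / 0.71 = 608.64.
Round up → n = 609 per group.

n = 609 per group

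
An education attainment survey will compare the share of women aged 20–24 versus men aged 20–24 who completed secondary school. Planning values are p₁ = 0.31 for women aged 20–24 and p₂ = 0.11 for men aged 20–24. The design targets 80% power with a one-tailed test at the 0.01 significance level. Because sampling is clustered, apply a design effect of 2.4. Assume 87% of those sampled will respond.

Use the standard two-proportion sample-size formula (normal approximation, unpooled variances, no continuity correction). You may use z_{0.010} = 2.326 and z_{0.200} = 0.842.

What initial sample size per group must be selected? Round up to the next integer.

n = (z_α + z_β)² · [p₁(1−p₁) + p₂(1−p₂)] / (p₁ − p₂)²
  = (2.326 + 0.842)² · (0.31·0.69 + 0.11·0.89) / (0.20)²
  = (3.168)² · (0.2139 + 0.0979) / 0.0400
  = 10.0362 · 0.3118 / 0.0400
  = 78.23
Design effect: 2.4 × 78.23 = 187.76.
Adjust for 87% response: 187.76 / 0.87 = 215.81.
Round up → n = 216 per group.

n = 216 per group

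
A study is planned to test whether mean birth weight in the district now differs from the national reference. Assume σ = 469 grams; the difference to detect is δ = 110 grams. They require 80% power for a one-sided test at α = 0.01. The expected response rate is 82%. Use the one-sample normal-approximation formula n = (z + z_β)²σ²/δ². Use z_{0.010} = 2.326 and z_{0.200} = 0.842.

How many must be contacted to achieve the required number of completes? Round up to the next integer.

n = 223

n = (z_α + z_β)² · σ² / δ²
  = (2.326 + 0.842)² · 469² / 110²
  = 10.0362 · 219961 / 12100
  = 182.44
Adjust for 82% response: 182.44 / 0.82 = 222.49.
Round up → n = 223.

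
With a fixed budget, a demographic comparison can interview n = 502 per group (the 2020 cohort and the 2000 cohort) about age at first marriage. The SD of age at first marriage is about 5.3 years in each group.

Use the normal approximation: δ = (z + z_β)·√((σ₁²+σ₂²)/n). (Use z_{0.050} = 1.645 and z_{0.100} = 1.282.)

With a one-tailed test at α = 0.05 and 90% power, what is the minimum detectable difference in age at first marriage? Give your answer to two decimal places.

δ = (z_α + z_β) · √((σ₁²+σ₂²)/n)
  = (1.645 + 1.282) · √(56.18/502)
  = 2.927 · √0.11191
  = 2.927 · 0.3345
  = 0.9792

Minimum detectable difference ≈ 0.98 years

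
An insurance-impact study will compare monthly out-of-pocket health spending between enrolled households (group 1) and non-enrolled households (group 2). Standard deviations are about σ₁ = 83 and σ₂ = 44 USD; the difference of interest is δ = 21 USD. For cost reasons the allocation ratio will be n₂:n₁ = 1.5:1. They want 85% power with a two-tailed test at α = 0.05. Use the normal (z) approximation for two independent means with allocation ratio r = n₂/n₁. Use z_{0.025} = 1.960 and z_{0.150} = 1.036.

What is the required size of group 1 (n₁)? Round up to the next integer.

n₁ = 167

n₁ = (z_{α/2} + z_β)² · (σ₁² + σ₂²/r) / δ²
   = (1.960 + 1.036)² · (83² + 44²/1.5) / 21²
   = 8.9760 · (6889 + 1290.7) / 441
   = 8.9760 · 8179.7 / 441
   = 166.49
Round up → n₁ = 167; n₂ = r·n₁ = 1.5 × 167 = 251.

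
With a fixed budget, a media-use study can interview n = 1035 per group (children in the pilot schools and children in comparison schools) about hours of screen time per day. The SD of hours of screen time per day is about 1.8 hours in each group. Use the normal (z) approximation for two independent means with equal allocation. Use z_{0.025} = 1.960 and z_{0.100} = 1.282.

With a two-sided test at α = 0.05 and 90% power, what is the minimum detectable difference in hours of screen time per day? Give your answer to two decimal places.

Minimum detectable difference ≈ 0.26 hours

δ = (z_{α/2} + z_β) · √((σ₁²+σ₂²)/n)
  = (1.960 + 1.282) · √(6.48/1035)
  = 3.242 · √0.00626
  = 3.242 · 0.0791
  = 0.2565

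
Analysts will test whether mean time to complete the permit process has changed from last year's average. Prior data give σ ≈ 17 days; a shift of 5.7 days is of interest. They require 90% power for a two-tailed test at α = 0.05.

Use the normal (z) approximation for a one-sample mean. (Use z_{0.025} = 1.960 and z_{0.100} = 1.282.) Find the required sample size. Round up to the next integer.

n = (z_{α/2} + z_β)² · σ² / δ²
  = (1.960 + 1.282)² · 17² / 5.7²
  = 10.5106 · 289 / 32.49
  = 93.49
Round up → n = 94.

n = 94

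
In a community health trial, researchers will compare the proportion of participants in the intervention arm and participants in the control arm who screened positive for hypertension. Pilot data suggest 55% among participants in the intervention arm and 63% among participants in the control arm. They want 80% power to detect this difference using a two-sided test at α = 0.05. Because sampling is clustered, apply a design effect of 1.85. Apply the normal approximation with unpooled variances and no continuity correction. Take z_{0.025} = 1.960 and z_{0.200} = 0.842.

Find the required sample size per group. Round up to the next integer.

n = 1091 per group

n = (z_{α/2} + z_β)² · [p₁(1−p₁) + p₂(1−p₂)] / (p₁ − p₂)²
  = (1.960 + 0.842)² · (0.55·0.45 + 0.63·0.37) / (-0.08)²
  = (2.802)² · (0.2475 + 0.2331) / 0.0064
  = 7.8512 · 0.4806 / 0.0064
  = 589.58
Design effect: 1.85 × 589.58 = 1090.72.
Round up → n = 1091 per group.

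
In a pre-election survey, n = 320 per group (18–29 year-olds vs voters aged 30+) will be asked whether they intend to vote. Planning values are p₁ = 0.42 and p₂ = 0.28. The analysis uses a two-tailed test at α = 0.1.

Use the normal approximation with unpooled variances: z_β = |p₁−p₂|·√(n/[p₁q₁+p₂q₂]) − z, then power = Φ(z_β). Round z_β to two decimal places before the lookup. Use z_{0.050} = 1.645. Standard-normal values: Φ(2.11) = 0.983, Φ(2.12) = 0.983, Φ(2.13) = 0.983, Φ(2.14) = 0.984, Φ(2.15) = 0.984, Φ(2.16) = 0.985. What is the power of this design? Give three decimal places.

z_β = |p₁−p₂|·√(n/[p₁q₁+p₂q₂]) − z_{α/2}
    = 0.14 · √(320/0.4452) − 1.645
    = 0.14 · 26.8100 − 1.645
    = 3.7534 − 1.645 = 2.1084 → 2.11
Power = Φ(2.11) = 0.983.

Power ≈ 0.983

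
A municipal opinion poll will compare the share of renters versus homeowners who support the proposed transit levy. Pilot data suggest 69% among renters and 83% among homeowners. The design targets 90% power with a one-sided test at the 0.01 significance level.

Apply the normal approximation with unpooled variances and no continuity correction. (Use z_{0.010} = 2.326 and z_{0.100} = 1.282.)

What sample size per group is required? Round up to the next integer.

n = 236 per group

n = (z_α + z_β)² · [p₁(1−p₁) + p₂(1−p₂)] / (p₁ − p₂)²
  = (2.326 + 1.282)² · (0.69·0.31 + 0.83·0.17) / (-0.14)²
  = (3.608)² · (0.2139 + 0.1411) / 0.0196
  = 13.0177 · 0.3550 / 0.0196
  = 235.78
Round up → n = 236 per group.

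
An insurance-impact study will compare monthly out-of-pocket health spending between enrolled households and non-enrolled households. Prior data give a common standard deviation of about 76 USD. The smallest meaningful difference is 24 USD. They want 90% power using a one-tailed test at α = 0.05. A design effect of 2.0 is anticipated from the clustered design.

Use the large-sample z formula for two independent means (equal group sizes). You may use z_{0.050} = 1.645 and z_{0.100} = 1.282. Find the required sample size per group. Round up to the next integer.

n = 344 per group

n = (z_α + z_β)² · (σ₁² + σ₂²) / δ²
  = (1.645 + 1.282)² · (2·76² = 11552) / 24²
  = 8.5673 · 11552 / 576
  = 171.82
Design effect: 2.0 × 171.82 = 343.65.
Round up → n = 344 per group.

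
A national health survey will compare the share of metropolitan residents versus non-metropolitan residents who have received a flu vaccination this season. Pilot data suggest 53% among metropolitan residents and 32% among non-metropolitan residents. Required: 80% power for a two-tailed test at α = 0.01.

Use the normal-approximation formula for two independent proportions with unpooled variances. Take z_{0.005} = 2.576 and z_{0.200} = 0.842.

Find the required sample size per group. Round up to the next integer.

n = 124 per group

n = (z_{α/2} + z_β)² · [p₁(1−p₁) + p₂(1−p₂)] / (p₁ − p₂)²
  = (2.576 + 0.842)² · (0.53·0.47 + 0.32·0.68) / (0.21)²
  = (3.418)² · (0.2491 + 0.2176) / 0.0441
  = 11.6827 · 0.4667 / 0.0441
  = 123.64
Round up → n = 124 per group.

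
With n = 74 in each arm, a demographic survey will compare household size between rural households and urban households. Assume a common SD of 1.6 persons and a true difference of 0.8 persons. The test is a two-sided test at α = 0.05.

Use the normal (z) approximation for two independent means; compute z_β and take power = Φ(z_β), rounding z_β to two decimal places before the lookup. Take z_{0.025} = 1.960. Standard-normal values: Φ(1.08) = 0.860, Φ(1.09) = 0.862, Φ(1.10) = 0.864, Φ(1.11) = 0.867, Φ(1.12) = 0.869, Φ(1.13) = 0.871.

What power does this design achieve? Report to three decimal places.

z_β = δ·√(n/(σ₁²+σ₂²)) − z_{α/2}
    = 0.8 · √(74/5.12) − 1.960
    = 0.8 · 3.80173 − 1.960
    = 3.0414 − 1.960 = 1.0814 → 1.08
Power = Φ(1.08) = 0.860.

Power ≈ 0.860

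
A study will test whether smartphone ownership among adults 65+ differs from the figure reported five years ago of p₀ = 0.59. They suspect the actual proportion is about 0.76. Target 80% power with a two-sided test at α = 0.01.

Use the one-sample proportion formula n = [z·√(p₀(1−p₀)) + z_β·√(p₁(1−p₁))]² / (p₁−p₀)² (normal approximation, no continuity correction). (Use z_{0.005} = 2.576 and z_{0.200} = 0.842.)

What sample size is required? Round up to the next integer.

n = 92

n = [z_{α/2}·√(p₀q₀) + z_β·√(p₁q₁)]² / (p₁ − p₀)²
  = [2.576·√(0.59·0.41) + 0.842·√(0.76·0.24)]² / (0.17)²
  = [2.576·0.4918 + 0.842·0.4271]² / 0.0289
  = [1.6266]² / 0.0289
  = 91.55
Round up → n = 92.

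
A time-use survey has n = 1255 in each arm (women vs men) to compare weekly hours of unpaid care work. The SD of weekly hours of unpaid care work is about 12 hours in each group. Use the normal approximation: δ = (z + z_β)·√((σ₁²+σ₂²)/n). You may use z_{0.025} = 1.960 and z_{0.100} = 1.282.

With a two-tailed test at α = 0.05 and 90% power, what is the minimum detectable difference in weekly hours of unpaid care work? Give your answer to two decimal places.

Minimum detectable difference ≈ 1.55 hours

δ = (z_{α/2} + z_β) · √((σ₁²+σ₂²)/n)
  = (1.960 + 1.282) · √(288/1255)
  = 3.242 · √0.22948
  = 3.242 · 0.4790
  = 1.5531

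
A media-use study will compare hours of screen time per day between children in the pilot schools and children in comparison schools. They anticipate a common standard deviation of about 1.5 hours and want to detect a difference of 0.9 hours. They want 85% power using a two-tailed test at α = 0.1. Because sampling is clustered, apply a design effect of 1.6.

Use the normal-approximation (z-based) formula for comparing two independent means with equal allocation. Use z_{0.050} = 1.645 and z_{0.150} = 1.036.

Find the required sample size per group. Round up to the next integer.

n = (z_{α/2} + z_β)² · (σ₁² + σ₂²) / δ²
  = (1.645 + 1.036)² · (2·1.5² = 4.5) / 0.9²
  = 7.1878 · 4.5 / 0.81
  = 39.93
Design effect: 1.6 × 39.93 = 63.89.
Round up → n = 64 per group.

n = 64 per group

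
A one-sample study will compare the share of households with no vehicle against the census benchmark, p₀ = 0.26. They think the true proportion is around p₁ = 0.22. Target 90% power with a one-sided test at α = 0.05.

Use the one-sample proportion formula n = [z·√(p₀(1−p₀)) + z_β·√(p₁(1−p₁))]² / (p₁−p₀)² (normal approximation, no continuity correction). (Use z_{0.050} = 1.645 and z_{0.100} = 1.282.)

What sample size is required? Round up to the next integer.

n = 981

n = [z_α·√(p₀q₀) + z_β·√(p₁q₁)]² / (p₁ − p₀)²
  = [1.645·√(0.26·0.74) + 1.282·√(0.22·0.78)]² / (-0.04)²
  = [1.645·0.4386 + 1.282·0.4142]² / 0.0016
  = [1.2526]² / 0.0016
  = 980.66
Round up → n = 981.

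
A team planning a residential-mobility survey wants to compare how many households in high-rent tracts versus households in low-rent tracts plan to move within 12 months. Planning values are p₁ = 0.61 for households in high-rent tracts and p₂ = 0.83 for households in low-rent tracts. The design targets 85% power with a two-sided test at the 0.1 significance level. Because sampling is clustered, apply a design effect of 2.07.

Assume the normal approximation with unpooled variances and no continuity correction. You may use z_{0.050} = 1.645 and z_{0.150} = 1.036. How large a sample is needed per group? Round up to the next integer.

n = (z_{α/2} + z_β)² · [p₁(1−p₁) + p₂(1−p₂)] / (p₁ − p₂)²
  = (1.645 + 1.036)² · (0.61·0.39 + 0.83·0.17) / (-0.22)²
  = (2.681)² · (0.2379 + 0.1411) / 0.0484
  = 7.1878 · 0.3790 / 0.0484
  = 56.28
Design effect: 2.07 × 56.28 = 116.51.
Round up → n = 117 per group.

n = 117 per group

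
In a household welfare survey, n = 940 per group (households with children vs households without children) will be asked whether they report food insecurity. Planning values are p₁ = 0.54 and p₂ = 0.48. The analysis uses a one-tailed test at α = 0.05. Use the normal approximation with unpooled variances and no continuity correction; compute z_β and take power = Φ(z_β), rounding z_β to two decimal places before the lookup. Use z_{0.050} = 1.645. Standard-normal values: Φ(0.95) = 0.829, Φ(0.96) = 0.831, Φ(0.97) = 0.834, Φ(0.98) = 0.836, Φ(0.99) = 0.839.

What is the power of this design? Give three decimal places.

z_β = |p₁−p₂|·√(n/[p₁q₁+p₂q₂]) − z_α
    = 0.06 · √(940/0.4980) − 1.645
    = 0.06 · 43.4459 − 1.645
    = 2.6068 − 1.645 = 0.9618 → 0.96
Power = Φ(0.96) = 0.831.

Power ≈ 0.831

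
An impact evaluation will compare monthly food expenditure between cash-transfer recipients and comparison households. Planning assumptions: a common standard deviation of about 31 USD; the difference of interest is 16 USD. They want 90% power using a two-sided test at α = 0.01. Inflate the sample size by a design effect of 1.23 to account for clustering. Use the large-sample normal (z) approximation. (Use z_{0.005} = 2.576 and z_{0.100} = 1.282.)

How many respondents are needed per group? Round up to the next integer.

n = 138 per group

n = (z_{α/2} + z_β)² · (σ₁² + σ₂²) / δ²
  = (2.576 + 1.282)² · (2·31² = 1922) / 16²
  = 14.8842 · 1922 / 256
  = 111.75
Design effect: 1.23 × 111.75 = 137.45.
Round up → n = 138 per group.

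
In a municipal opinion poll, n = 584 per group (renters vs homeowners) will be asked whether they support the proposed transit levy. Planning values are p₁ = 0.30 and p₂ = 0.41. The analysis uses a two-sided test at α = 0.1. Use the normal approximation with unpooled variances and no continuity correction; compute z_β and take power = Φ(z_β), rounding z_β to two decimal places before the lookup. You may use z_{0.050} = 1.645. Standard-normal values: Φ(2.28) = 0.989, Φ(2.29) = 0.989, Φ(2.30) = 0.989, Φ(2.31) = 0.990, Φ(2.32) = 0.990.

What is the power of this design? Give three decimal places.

z_β = |p₁−p₂|·√(n/[p₁q₁+p₂q₂]) − z_{α/2}
    = 0.11 · √(584/0.4519) − 1.645
    = 0.11 · 35.9489 − 1.645
    = 3.9544 − 1.645 = 2.3094 → 2.31
Power = Φ(2.31) = 0.990.

Power ≈ 0.990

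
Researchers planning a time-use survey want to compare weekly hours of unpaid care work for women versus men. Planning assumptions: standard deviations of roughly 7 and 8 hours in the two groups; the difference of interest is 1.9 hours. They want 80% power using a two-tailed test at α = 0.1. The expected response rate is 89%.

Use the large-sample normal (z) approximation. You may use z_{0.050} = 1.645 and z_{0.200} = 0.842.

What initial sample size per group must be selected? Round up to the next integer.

n = (z_{α/2} + z_β)² · (σ₁² + σ₂²) / δ²
  = (1.645 + 0.842)² · (7² + 8² = 113) / 1.9²
  = 6.1852 · 113 / 3.61
  = 193.61
Adjust for 89% response: 193.61 / 0.89 = 217.54.
Round up → n = 218 per group.

n = 218 per group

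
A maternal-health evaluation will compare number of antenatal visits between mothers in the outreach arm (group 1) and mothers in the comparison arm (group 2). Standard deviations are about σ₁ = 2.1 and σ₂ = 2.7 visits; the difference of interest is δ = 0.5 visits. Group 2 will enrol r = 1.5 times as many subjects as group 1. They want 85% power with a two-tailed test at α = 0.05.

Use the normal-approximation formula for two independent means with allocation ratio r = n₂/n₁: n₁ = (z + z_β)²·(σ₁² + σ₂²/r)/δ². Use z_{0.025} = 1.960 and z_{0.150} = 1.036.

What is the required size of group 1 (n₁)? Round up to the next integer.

n₁ = 333

n₁ = (z_{α/2} + z_β)² · (σ₁² + σ₂²/r) / δ²
   = (1.960 + 1.036)² · (2.1² + 2.7²/1.5) / 0.5²
   = 8.9760 · (4.41 + 4.86) / 0.25
   = 8.9760 · 9.27 / 0.25
   = 332.83
Round up → n₁ = 333; n₂ = r·n₁ = 1.5 × 333 = 500.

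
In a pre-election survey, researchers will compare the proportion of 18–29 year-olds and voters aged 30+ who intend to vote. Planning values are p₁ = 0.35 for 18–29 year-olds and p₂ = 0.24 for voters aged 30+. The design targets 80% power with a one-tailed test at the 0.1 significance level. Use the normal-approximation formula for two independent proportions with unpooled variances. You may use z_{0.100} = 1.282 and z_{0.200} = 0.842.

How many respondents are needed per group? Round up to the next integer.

n = (z_α + z_β)² · [p₁(1−p₁) + p₂(1−p₂)] / (p₁ − p₂)²
  = (1.282 + 0.842)² · (0.35·0.65 + 0.24·0.76) / (0.11)²
  = (2.124)² · (0.2275 + 0.1824) / 0.0121
  = 4.5114 · 0.4099 / 0.0121
  = 152.83
Round up → n = 153 per group.

n = 153 per group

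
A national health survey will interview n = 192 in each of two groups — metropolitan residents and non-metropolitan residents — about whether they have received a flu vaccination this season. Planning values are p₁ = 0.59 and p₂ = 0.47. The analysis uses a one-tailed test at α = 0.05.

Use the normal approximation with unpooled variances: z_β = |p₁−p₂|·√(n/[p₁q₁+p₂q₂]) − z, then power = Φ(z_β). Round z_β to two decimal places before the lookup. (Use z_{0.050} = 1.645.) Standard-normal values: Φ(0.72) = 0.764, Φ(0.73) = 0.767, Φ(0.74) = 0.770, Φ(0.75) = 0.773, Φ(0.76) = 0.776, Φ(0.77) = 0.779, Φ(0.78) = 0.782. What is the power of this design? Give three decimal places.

z_β = |p₁−p₂|·√(n/[p₁q₁+p₂q₂]) − z_α
    = 0.12 · √(192/0.4910) − 1.645
    = 0.12 · 19.7747 − 1.645
    = 2.3730 − 1.645 = 0.7280 → 0.73
Power = Φ(0.73) = 0.767.

Power ≈ 0.767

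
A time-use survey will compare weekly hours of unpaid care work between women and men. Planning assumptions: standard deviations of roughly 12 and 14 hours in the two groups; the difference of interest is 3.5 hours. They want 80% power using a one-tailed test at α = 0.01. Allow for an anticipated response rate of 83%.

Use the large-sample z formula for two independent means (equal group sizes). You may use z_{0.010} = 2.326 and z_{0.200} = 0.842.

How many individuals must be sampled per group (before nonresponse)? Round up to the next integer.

n = 336 per group

n = (z_α + z_β)² · (σ₁² + σ₂²) / δ²
  = (2.326 + 0.842)² · (12² + 14² = 340) / 3.5²
  = 10.0362 · 340 / 12.25
  = 278.56
Adjust for 83% response: 278.56 / 0.83 = 335.61.
Round up → n = 336 per group.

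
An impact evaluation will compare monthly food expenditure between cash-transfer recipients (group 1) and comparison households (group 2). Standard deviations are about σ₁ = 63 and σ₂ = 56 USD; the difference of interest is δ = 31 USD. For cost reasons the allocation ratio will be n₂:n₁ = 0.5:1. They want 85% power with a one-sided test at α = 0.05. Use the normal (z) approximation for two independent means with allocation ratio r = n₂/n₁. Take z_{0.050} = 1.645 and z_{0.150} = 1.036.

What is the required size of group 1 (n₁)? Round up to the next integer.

n₁ = 77

n₁ = (z_α + z_β)² · (σ₁² + σ₂²/r) / δ²
   = (1.645 + 1.036)² · (63² + 56²/0.5) / 31²
   = 7.1878 · (3969 + 6272) / 961
   = 7.1878 · 10241 / 961
   = 76.60
Round up → n₁ = 77; n₂ = r·n₁ = 0.5 × 77 = 39.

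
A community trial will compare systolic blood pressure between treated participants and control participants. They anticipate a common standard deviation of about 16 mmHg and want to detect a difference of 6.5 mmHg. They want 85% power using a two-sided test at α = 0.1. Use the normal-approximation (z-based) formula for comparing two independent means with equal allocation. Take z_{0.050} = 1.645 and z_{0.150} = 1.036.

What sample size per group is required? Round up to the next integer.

n = 88 per group

n = (z_{α/2} + z_β)² · (σ₁² + σ₂²) / δ²
  = (1.645 + 1.036)² · (2·16² = 512) / 6.5²
  = 7.1878 · 512 / 42.25
  = 87.10
Round up → n = 88 per group.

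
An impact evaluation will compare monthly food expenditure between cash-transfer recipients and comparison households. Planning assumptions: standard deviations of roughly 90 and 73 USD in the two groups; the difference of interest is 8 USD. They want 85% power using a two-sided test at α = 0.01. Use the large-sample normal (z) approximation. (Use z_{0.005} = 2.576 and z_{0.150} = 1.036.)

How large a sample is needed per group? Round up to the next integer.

n = 2738 per group

n = (z_{α/2} + z_β)² · (σ₁² + σ₂²) / δ²
  = (2.576 + 1.036)² · (90² + 73² = 13429) / 8²
  = 13.0465 · 13429 / 64
  = 2737.53
Round up → n = 2738 per group.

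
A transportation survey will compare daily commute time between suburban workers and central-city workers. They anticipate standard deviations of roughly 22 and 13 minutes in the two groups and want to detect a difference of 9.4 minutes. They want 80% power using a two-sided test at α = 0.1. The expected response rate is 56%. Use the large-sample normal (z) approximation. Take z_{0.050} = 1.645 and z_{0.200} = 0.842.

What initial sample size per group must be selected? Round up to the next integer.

n = (z_{α/2} + z_β)² · (σ₁² + σ₂²) / δ²
  = (1.645 + 0.842)² · (22² + 13² = 653) / 9.4²
  = 6.1852 · 653 / 88.36
  = 45.71
Adjust for 56% response: 45.71 / 0.56 = 81.62.
Round up → n = 82 per group.

n = 82 per group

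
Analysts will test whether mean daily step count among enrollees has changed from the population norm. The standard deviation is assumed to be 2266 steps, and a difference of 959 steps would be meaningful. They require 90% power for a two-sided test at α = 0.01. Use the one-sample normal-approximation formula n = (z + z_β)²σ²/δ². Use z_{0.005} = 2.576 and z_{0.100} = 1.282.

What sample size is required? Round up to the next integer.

n = 84

n = (z_{α/2} + z_β)² · σ² / δ²
  = (2.576 + 1.282)² · 2266² / 959²
  = 14.8842 · 5134756 / 919681
  = 83.10
Round up → n = 84.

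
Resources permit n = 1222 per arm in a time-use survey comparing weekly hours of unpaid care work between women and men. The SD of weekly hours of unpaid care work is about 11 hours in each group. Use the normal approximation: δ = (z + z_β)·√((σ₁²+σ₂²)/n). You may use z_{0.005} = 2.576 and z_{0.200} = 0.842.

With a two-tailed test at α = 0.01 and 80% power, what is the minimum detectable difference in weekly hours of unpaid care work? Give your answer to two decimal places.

δ = (z_{α/2} + z_β) · √((σ₁²+σ₂²)/n)
  = (2.576 + 0.842) · √(242/1222)
  = 3.418 · √0.19804
  = 3.418 · 0.4450
  = 1.5211

Minimum detectable difference ≈ 1.52 hours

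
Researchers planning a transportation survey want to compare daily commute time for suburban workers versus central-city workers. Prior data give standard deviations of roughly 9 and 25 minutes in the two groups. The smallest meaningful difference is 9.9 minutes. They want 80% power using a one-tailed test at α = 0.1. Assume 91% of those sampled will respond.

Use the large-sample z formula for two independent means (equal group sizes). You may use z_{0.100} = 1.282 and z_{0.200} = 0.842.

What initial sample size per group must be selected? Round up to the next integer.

n = 36 per group

n = (z_α + z_β)² · (σ₁² + σ₂²) / δ²
  = (1.282 + 0.842)² · (9² + 25² = 706) / 9.9²
  = 4.5114 · 706 / 98.01
  = 32.50
Adjust for 91% response: 32.50 / 0.91 = 35.71.
Round up → n = 36 per group.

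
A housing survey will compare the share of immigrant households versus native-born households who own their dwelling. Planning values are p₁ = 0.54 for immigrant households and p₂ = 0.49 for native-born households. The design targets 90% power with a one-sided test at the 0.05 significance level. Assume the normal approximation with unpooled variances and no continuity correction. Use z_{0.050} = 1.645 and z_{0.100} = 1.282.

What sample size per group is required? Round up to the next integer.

n = 1708 per group

n = (z_α + z_β)² · [p₁(1−p₁) + p₂(1−p₂)] / (p₁ − p₂)²
  = (1.645 + 1.282)² · (0.54·0.46 + 0.49·0.51) / (0.05)²
  = (2.927)² · (0.2484 + 0.2499) / 0.0025
  = 8.5673 · 0.4983 / 0.0025
  = 1707.64
Round up → n = 1708 per group.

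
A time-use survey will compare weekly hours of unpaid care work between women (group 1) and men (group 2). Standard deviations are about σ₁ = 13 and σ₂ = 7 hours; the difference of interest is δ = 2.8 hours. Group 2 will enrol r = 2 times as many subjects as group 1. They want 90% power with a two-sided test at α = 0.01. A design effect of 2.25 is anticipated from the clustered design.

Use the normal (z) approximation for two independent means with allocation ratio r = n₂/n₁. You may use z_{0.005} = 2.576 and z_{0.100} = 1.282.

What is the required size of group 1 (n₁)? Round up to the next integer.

n₁ = (z_{α/2} + z_β)² · (σ₁² + σ₂²/r) / δ²
   = (2.576 + 1.282)² · (13² + 7²/2) / 2.8²
   = 14.8842 · (169 + 24.5) / 7.84
   = 14.8842 · 193.5 / 7.84
   = 367.36
Design effect: 2.25 × 367.36 = 826.56.
Round up → n₁ = 827; n₂ = r·n₁ = 2 × 827 = 1654.

n₁ = 827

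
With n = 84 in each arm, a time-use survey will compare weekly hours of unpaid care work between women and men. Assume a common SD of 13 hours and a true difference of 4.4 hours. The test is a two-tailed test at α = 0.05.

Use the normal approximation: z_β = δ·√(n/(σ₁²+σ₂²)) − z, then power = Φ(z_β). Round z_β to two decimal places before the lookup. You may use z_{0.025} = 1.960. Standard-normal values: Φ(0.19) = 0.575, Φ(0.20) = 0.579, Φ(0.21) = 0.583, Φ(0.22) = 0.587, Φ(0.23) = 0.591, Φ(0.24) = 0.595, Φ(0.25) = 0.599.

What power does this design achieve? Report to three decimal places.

Power ≈ 0.591

z_β = δ·√(n/(σ₁²+σ₂²)) − z_{α/2}
    = 4.4 · √(84/338) − 1.960
    = 4.4 · 0.49852 − 1.960
    = 2.1935 − 1.960 = 0.2335 → 0.23
Power = Φ(0.23) = 0.591.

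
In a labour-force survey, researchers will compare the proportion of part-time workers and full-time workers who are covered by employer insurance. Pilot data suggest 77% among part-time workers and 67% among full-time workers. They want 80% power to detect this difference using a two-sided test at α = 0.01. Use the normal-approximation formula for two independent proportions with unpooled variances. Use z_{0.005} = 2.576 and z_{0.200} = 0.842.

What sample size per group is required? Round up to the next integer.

n = (z_{α/2} + z_β)² · [p₁(1−p₁) + p₂(1−p₂)] / (p₁ − p₂)²
  = (2.576 + 0.842)² · (0.77·0.23 + 0.67·0.33) / (0.10)²
  = (3.418)² · (0.1771 + 0.2211) / 0.0100
  = 11.6827 · 0.3982 / 0.0100
  = 465.21
Round up → n = 466 per group.

n = 466 per group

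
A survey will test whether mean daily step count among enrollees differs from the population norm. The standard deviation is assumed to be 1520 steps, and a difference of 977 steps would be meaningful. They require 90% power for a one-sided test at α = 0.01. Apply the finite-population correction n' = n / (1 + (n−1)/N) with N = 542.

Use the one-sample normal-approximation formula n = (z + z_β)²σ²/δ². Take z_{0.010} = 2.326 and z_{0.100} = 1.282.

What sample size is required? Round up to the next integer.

n = (z_α + z_β)² · σ² / δ²
  = (2.326 + 1.282)² · 1520² / 977²
  = 13.0177 · 2310400 / 954529
  = 31.51
Finite-population correction (N = 542): 31.51 / (1 + (31.51 − 1)/542) = 29.83.
Round up → n = 30.

n = 30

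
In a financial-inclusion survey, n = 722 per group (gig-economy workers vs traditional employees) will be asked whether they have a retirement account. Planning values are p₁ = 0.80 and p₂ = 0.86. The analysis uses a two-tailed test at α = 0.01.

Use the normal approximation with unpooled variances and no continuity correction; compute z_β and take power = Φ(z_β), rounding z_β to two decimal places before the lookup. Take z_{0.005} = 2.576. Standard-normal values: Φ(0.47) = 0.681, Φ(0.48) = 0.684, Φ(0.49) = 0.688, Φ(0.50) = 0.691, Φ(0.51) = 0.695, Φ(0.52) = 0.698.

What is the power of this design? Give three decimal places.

Power ≈ 0.681

z_β = |p₁−p₂|·√(n/[p₁q₁+p₂q₂]) − z_{α/2}
    = 0.06 · √(722/0.2804) − 2.576
    = 0.06 · 50.7434 − 2.576
    = 3.0446 − 2.576 = 0.4686 → 0.47
Power = Φ(0.47) = 0.681.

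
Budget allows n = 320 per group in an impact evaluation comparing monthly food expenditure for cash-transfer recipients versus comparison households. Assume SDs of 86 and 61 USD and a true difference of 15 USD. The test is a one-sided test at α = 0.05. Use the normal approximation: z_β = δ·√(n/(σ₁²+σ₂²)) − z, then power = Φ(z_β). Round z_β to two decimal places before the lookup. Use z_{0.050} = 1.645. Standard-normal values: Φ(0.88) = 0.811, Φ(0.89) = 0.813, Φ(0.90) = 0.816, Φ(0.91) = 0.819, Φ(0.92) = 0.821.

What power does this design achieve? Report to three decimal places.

Power ≈ 0.816

z_β = δ·√(n/(σ₁²+σ₂²)) − z_α
    = 15 · √(320/11117) − 1.645
    = 15 · 0.16966 − 1.645
    = 2.5449 − 1.645 = 0.8999 → 0.90
Power = Φ(0.90) = 0.816.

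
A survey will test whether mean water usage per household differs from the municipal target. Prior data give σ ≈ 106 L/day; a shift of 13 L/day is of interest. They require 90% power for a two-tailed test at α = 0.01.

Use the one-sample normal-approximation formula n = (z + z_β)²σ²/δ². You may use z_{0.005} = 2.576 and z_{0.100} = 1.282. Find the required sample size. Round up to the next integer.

n = 990

n = (z_{α/2} + z_β)² · σ² / δ²
  = (2.576 + 1.282)² · 106² / 13²
  = 14.8842 · 11236 / 169
  = 989.58
Round up → n = 990.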